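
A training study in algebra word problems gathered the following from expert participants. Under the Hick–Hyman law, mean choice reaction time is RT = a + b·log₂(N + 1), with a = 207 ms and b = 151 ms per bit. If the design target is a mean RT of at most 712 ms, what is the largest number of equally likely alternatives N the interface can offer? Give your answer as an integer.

Set 207 + 151·log₂(N + 1) ≤ 712.
log₂(N + 1) ≤ (712 − 207) / 151 = 3.3444.
N + 1 ≤ 2^3.3444 = 10.1570.
N ≤ 9.1570, so the largest integer N is 9.

9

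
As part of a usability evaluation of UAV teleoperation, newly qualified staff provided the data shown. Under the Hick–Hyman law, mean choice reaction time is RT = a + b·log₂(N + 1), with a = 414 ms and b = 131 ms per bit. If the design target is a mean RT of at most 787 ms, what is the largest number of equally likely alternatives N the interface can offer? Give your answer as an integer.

Set 414 + 131·log₂(N + 1) ≤ 787.
log₂(N + 1) ≤ (787 − 414) / 131 = 2.8473.
N + 1 ≤ 2^2.8473 = 7.1965.
N ≤ 6.1965, so the largest integer N is 6.

6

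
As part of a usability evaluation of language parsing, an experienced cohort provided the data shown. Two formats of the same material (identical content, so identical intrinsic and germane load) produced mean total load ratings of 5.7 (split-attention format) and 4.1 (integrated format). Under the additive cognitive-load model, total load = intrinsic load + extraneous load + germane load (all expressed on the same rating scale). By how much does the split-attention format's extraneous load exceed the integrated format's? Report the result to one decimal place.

1.6

Intrinsic and germane load are equal across formats, so the difference in total load equals the difference in extraneous load.
Extraneous-load difference = 5.7 − 4.1 = 1.6.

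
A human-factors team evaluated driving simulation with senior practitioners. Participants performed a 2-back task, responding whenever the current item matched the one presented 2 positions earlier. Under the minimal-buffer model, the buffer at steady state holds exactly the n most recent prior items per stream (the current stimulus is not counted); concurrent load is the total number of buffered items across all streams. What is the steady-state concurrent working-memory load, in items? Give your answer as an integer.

The buffer holds the 2 most recent prior items.
Steady-state concurrent load = 2 items.

2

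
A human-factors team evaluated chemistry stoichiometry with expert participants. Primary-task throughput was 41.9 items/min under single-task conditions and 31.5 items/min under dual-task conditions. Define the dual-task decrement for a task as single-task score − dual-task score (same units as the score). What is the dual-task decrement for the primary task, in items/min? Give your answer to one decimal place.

Decrement = 41.9 − 31.5 = 10.4000 items/min ≈ 10.4 items/min.

10.4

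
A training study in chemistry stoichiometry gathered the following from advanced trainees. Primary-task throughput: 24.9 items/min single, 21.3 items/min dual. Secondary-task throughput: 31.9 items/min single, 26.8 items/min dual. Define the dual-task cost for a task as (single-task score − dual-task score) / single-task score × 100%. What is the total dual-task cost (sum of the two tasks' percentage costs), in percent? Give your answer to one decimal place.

30.4

Primary cost = (24.9 − 21.3) / 24.9 × 100% = 14.4578%.
Secondary cost = (31.9 − 26.8) / 31.9 × 100% = 15.9875%.
Total = 14.4578% + 15.9875% = 30.4453% ≈ 30.4%.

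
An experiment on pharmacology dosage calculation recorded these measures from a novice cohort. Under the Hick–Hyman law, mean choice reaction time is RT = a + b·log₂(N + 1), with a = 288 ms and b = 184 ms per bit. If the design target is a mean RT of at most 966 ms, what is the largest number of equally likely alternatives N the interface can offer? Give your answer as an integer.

11

Set 288 + 184·log₂(N + 1) ≤ 966.
log₂(N + 1) ≤ (966 − 288) / 184 = 3.6848.
N + 1 ≤ 2^3.6848 = 12.8598.
N ≤ 11.8598, so the largest integer N is 11.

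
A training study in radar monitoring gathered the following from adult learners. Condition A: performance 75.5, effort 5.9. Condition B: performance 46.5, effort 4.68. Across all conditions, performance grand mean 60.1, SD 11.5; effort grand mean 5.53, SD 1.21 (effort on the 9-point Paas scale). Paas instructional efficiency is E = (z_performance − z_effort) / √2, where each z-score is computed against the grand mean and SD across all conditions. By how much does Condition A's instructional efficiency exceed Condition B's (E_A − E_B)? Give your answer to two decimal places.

Condition A: z_P = (75.5 − 60.1)/11.5 = 1.3391; z_E = (5.9 − 5.53)/1.21 = 0.3058; E_A = (1.3391 − 0.3058)/√2 = 0.7307.
Condition B: z_P = (46.5 − 60.1)/11.5 = -1.1826; z_E = (4.68 − 5.53)/1.21 = -0.7025; E_B = (-1.1826 − (-0.7025))/√2 = -0.3395.
E_A − E_B = 0.7307 − (-0.3395) = 1.0702 ≈ 1.07.

1.07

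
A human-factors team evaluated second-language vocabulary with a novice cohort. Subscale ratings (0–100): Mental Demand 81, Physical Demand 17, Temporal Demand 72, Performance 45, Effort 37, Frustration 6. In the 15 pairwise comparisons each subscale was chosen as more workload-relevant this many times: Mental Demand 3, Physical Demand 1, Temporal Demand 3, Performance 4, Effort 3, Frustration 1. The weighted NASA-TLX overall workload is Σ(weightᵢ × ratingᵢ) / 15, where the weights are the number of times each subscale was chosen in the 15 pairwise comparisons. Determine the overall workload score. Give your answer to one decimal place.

51.5

The tallies are the weights (they sum to 15).
Weighted sum = 3·81 + 1·17 + 3·72 + 4·45 + 3·37 + 1·6
            = 243 + 17 + 216 + 180 + 111 + 6 = 773.
Overall workload = 773 / 15 = 51.5333 ≈ 51.5.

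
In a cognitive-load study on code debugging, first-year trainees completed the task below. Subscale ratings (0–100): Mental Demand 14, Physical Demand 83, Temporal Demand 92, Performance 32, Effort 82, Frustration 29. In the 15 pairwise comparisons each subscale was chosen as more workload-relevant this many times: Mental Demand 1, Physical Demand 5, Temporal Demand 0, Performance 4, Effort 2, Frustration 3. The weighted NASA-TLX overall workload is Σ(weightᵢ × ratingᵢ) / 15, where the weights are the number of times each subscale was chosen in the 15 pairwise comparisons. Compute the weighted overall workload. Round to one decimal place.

53.9

The tallies are the weights (they sum to 15).
Weighted sum = 1·14 + 5·83 + 0·92 + 4·32 + 2·82 + 3·29
            = 14 + 415 + 0 + 128 + 164 + 87 = 808.
Overall workload = 808 / 15 = 53.8667 ≈ 53.9.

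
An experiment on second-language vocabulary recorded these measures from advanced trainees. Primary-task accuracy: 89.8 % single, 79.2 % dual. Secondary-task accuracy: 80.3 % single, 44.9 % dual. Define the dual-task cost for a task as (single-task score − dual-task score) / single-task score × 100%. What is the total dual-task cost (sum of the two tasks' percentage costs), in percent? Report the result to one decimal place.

Primary cost = (89.8 − 79.2) / 89.8 × 100% = 11.8040%.
Secondary cost = (80.3 − 44.9) / 80.3 × 100% = 44.0847%.
Total = 11.8040% + 44.0847% = 55.8887% ≈ 55.9%.

55.9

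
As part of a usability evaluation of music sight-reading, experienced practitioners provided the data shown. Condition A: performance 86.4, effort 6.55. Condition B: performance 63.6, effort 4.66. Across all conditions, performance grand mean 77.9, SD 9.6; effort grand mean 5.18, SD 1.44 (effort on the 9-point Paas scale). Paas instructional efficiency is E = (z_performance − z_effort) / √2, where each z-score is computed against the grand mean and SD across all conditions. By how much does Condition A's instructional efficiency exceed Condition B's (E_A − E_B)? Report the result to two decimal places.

Condition A: z_P = (86.4 − 77.9)/9.6 = 0.8854; z_E = (6.55 − 5.18)/1.44 = 0.9514; E_A = (0.8854 − 0.9514)/√2 = -0.0467.
Condition B: z_P = (63.6 − 77.9)/9.6 = -1.4896; z_E = (4.66 − 5.18)/1.44 = -0.3611; E_B = (-1.4896 − (-0.3611))/√2 = -0.7980.
E_A − E_B = -0.0467 − (-0.7980) = 0.7513 ≈ 0.75.

0.75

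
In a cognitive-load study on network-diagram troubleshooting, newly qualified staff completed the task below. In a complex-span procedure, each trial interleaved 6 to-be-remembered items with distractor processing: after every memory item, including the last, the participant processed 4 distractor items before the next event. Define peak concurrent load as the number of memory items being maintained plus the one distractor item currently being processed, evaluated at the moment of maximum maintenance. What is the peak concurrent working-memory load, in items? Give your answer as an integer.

7

Maintenance is greatest during the distractor(s) after memory item 6: all 6 memory items are being held.
One distractor item is concurrently being processed.
Peak concurrent load = 6 + 1 = 7 items.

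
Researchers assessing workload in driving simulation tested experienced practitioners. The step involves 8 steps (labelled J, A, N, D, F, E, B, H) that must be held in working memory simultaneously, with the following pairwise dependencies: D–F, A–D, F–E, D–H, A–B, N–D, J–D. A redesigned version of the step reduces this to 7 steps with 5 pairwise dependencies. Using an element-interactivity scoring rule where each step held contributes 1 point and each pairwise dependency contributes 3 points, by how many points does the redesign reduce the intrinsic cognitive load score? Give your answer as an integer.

Original: 8 × 1 + 7 × 3 = 8 + 21 = 29.
Redesigned: 7 × 1 + 5 × 3 = 7 + 15 = 22.
Reduction = 29 − 22 = 7.

7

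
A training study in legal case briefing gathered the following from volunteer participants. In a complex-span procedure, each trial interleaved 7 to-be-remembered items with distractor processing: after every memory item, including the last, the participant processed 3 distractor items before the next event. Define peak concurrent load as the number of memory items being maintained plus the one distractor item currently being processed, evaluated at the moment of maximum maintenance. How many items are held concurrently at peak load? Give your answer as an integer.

Maintenance is greatest during the distractor(s) after memory item 7: all 7 memory items are being held.
One distractor item is concurrently being processed.
Peak concurrent load = 7 + 1 = 8 items.

8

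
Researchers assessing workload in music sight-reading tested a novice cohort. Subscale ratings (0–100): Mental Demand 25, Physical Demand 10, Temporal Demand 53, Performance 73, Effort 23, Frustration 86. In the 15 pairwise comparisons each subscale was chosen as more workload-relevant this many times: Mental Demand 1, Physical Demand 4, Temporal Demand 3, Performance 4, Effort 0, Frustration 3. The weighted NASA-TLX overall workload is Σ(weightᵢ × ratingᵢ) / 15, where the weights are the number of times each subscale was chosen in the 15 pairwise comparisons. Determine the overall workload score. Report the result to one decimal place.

The tallies are the weights (they sum to 15).
Weighted sum = 1·25 + 4·10 + 3·53 + 4·73 + 0·23 + 3·86
            = 25 + 40 + 159 + 292 + 0 + 258 = 774.
Overall workload = 774 / 15 = 51.6000 ≈ 51.6.

51.6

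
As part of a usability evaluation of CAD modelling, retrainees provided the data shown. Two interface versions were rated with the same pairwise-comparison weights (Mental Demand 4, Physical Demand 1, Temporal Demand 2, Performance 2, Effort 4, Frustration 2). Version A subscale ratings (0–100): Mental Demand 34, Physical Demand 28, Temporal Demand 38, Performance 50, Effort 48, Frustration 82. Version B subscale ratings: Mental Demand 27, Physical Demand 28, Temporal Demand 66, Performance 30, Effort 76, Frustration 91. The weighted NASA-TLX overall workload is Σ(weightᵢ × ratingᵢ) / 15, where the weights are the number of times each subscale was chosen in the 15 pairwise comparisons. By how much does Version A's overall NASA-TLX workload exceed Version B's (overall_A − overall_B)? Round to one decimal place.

-7.9

Version A weighted sum = 4·34 + 1·28 + 2·38 + 2·50 + 4·48 + 2·82 = 136 + 28 + 76 + 100 + 192 + 164 = 696; overall_A = 696/15 = 46.4000.
Version B weighted sum = 4·27 + 1·28 + 2·66 + 2·30 + 4·76 + 2·91 = 108 + 28 + 132 + 60 + 304 + 182 = 814; overall_B = 814/15 = 54.2667.
Difference = 46.4000 − 54.2667 = -7.8667 ≈ -7.9.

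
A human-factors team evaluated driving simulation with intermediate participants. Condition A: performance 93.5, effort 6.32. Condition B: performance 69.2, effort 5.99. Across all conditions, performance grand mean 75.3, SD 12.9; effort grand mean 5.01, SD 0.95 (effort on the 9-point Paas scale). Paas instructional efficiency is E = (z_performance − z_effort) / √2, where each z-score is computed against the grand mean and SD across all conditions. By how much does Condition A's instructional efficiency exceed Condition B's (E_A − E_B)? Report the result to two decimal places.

1.09

Condition A: z_P = (93.5 − 75.3)/12.9 = 1.4109; z_E = (6.32 − 5.01)/0.95 = 1.3789; E_A = (1.4109 − 1.3789)/√2 = 0.0226.
Condition B: z_P = (69.2 − 75.3)/12.9 = -0.4729; z_E = (5.99 − 5.01)/0.95 = 1.0316; E_B = (-0.4729 − 1.0316)/√2 = -1.0638.
E_A − E_B = 0.0226 − (-1.0638) = 1.0864 ≈ 1.09.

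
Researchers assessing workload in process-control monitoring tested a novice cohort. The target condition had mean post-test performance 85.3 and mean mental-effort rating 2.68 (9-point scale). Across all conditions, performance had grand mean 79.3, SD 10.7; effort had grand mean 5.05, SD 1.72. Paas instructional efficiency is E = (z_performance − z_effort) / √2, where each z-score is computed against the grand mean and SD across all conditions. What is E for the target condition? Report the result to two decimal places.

z_performance = (85.3 − 79.3) / 10.7 = 6.0000 / 10.7 = 0.5607.
z_effort = (2.68 − 5.05) / 1.72 = -2.3700 / 1.72 = -1.3779.
z_P − z_E = 0.5607 − (-1.3779) = 1.9386.
E = 1.9386 / √2 = 1.9386 / 1.41421 = 1.3708 ≈ 1.37.

1.37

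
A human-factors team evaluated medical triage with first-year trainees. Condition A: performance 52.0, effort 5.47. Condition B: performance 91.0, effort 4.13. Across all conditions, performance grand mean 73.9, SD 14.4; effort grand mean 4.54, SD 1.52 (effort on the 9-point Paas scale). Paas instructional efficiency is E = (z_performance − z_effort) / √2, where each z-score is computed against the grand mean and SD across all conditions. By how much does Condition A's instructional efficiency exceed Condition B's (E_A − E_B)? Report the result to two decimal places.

-2.54

Condition A: z_P = (52.0 − 73.9)/14.4 = -1.5208; z_E = (5.47 − 4.54)/1.52 = 0.6118; E_A = (-1.5208 − 0.6118)/√2 = -1.5080.
Condition B: z_P = (91.0 − 73.9)/14.4 = 1.1875; z_E = (4.13 − 4.54)/1.52 = -0.2697; E_B = (1.1875 − (-0.2697))/√2 = 1.0304.
E_A − E_B = -1.5080 − 1.0304 = -2.5384 ≈ -2.54.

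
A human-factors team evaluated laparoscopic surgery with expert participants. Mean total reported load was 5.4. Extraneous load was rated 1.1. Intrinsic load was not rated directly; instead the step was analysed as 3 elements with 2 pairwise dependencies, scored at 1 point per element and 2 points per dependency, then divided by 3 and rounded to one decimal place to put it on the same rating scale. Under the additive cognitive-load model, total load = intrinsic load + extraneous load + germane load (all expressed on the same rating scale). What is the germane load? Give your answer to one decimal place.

Intrinsic (element-interactivity): (3 × 1 + 2 × 2) / 3 = 7 / 3 = 2.3333 → 2.3.
germane load = total − intrinsic − extraneous
             = 5.4 − 2.3 − 1.1 = 2.0.

2.0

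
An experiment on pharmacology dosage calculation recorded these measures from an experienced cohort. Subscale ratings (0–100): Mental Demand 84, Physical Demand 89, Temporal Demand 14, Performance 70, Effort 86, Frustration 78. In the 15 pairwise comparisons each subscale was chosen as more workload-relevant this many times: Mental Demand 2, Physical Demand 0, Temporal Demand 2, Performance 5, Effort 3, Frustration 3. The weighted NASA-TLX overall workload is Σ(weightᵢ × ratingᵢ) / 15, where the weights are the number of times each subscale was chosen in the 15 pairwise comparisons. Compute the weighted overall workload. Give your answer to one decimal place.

69.2

The tallies are the weights (they sum to 15).
Weighted sum = 2·84 + 0·89 + 2·14 + 5·70 + 3·86 + 3·78
            = 168 + 0 + 28 + 350 + 258 + 234 = 1038.
Overall workload = 1038 / 15 = 69.2000 ≈ 69.2.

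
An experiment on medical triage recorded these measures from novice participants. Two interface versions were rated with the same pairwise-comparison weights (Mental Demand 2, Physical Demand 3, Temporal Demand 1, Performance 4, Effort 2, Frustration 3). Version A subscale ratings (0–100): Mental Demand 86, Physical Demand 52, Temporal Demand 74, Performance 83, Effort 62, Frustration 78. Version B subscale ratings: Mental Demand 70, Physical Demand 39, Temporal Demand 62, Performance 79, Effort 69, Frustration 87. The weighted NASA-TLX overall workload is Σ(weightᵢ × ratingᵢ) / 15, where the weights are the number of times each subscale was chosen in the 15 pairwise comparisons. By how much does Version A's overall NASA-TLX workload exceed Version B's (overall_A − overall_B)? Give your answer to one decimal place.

3.9

Version A weighted sum = 2·86 + 3·52 + 1·74 + 4·83 + 2·62 + 3·78 = 172 + 156 + 74 + 332 + 124 + 234 = 1092; overall_A = 1092/15 = 72.8000.
Version B weighted sum = 2·70 + 3·39 + 1·62 + 4·79 + 2·69 + 3·87 = 140 + 117 + 62 + 316 + 138 + 261 = 1034; overall_B = 1034/15 = 68.9333.
Difference = 72.8000 − 68.9333 = 3.8667 ≈ 3.9.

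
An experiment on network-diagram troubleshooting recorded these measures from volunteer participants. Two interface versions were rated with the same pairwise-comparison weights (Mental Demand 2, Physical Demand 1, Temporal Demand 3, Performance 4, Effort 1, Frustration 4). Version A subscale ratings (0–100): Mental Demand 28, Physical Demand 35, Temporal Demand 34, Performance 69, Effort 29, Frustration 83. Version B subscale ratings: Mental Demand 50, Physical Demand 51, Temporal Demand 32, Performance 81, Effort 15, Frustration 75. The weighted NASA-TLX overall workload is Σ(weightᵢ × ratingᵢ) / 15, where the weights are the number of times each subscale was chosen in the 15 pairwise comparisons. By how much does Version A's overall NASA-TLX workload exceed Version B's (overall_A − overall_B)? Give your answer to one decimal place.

-3.7

Version A weighted sum = 2·28 + 1·35 + 3·34 + 4·69 + 1·29 + 4·83 = 56 + 35 + 102 + 276 + 29 + 332 = 830; overall_A = 830/15 = 55.3333.
Version B weighted sum = 2·50 + 1·51 + 3·32 + 4·81 + 1·15 + 4·75 = 100 + 51 + 96 + 324 + 15 + 300 = 886; overall_B = 886/15 = 59.0667.
Difference = 55.3333 − 59.0667 = -3.7334 ≈ -3.7.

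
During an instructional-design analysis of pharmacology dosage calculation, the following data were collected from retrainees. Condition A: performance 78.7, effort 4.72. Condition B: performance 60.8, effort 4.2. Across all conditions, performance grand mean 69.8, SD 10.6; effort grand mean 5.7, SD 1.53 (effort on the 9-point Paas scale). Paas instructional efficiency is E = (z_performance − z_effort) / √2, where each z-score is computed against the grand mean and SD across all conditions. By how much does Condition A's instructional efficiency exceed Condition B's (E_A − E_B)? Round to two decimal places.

Condition A: z_P = (78.7 − 69.8)/10.6 = 0.8396; z_E = (4.72 − 5.7)/1.53 = -0.6405; E_A = (0.8396 − (-0.6405))/√2 = 1.0466.
Condition B: z_P = (60.8 − 69.8)/10.6 = -0.8491; z_E = (4.2 − 5.7)/1.53 = -0.9804; E_B = (-0.8491 − (-0.9804))/√2 = 0.0928.
E_A − E_B = 1.0466 − 0.0928 = 0.9538 ≈ 0.95.

0.95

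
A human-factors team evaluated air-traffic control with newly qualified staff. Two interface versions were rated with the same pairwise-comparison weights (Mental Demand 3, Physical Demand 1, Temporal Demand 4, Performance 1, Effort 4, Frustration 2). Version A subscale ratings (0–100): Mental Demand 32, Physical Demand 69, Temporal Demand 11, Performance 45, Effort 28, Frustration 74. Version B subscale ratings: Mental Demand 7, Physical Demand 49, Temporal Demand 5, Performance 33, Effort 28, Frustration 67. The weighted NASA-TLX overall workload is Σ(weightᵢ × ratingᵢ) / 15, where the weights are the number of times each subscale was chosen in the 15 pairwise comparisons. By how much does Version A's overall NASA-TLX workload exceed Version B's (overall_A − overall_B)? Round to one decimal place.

9.7

Version A weighted sum = 3·32 + 1·69 + 4·11 + 1·45 + 4·28 + 2·74 = 96 + 69 + 44 + 45 + 112 + 148 = 514; overall_A = 514/15 = 34.2667.
Version B weighted sum = 3·7 + 1·49 + 4·5 + 1·33 + 4·28 + 2·67 = 21 + 49 + 20 + 33 + 112 + 134 = 369; overall_B = 369/15 = 24.6000.
Difference = 34.2667 − 24.6000 = 9.6667 ≈ 9.7.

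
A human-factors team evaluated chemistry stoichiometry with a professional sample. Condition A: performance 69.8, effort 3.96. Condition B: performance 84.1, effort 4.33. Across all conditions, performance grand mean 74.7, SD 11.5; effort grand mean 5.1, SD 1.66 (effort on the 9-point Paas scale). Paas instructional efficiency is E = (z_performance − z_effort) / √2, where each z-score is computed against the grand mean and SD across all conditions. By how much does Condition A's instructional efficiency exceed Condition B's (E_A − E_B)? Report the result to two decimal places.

-0.72

Condition A: z_P = (69.8 − 74.7)/11.5 = -0.4261; z_E = (3.96 − 5.1)/1.66 = -0.6867; E_A = (-0.4261 − (-0.6867))/√2 = 0.1843.
Condition B: z_P = (84.1 − 74.7)/11.5 = 0.8174; z_E = (4.33 − 5.1)/1.66 = -0.4639; E_B = (0.8174 − (-0.4639))/√2 = 0.9060.
E_A − E_B = 0.1843 − 0.9060 = -0.7217 ≈ -0.72.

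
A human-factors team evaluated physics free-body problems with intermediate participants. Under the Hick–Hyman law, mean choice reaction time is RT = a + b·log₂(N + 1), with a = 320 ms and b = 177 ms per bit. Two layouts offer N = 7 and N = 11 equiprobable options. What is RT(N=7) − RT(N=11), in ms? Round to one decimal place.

RT(7) = 320 + 177·log₂(8) = 320 + 177·3.0000 = 851.0000 ms.
RT(11) = 320 + 177·log₂(12) = 320 + 177·3.5850 = 954.5450 ms.
Difference = 851.0000 − 954.5450 = -103.5450 ≈ -103.5 ms.

-103.5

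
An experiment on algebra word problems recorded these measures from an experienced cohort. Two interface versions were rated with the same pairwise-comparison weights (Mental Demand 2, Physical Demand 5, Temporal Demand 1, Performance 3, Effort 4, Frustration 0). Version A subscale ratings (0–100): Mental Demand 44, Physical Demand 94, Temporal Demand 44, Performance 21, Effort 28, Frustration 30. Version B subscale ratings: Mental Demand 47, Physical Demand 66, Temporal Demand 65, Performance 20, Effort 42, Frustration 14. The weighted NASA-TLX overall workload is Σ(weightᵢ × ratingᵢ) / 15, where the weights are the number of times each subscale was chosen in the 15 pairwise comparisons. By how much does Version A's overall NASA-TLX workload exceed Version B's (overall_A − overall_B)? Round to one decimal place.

Version A weighted sum = 2·44 + 5·94 + 1·44 + 3·21 + 4·28 + 0·30 = 88 + 470 + 44 + 63 + 112 + 0 = 777; overall_A = 777/15 = 51.8000.
Version B weighted sum = 2·47 + 5·66 + 1·65 + 3·20 + 4·42 + 0·14 = 94 + 330 + 65 + 60 + 168 + 0 = 717; overall_B = 717/15 = 47.8000.
Difference = 51.8000 − 47.8000 = 4.0000 ≈ 4.0.

4.0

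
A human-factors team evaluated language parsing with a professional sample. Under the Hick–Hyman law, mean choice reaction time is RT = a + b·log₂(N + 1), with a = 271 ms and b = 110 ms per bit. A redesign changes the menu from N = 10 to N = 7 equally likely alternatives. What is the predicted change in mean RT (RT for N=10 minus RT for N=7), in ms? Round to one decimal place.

50.5

RT(10) = 271 + 110·log₂(11) = 271 + 110·3.4594 = 651.5340 ms.
RT(7) = 271 + 110·log₂(8) = 271 + 110·3.0000 = 601.0000 ms.
Difference = 651.5340 − 601.0000 = 50.5340 ≈ 50.5 ms.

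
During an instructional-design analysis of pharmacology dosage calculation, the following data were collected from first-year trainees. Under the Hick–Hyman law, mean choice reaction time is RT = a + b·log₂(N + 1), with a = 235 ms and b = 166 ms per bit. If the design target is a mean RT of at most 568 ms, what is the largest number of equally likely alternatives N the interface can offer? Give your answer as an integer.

3

Set 235 + 166·log₂(N + 1) ≤ 568.
log₂(N + 1) ≤ (568 − 235) / 166 = 2.0060.
N + 1 ≤ 2^2.0060 = 4.0167.
N ≤ 3.0167, so the largest integer N is 3.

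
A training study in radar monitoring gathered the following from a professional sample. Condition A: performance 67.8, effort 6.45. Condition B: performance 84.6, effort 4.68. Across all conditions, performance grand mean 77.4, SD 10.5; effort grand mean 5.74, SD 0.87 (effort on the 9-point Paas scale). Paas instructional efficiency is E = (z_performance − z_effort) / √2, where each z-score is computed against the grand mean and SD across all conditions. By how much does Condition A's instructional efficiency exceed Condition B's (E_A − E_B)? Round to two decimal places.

Condition A: z_P = (67.8 − 77.4)/10.5 = -0.9143; z_E = (6.45 − 5.74)/0.87 = 0.8161; E_A = (-0.9143 − 0.8161)/√2 = -1.2236.
Condition B: z_P = (84.6 − 77.4)/10.5 = 0.6857; z_E = (4.68 − 5.74)/0.87 = -1.2184; E_B = (0.6857 − (-1.2184))/√2 = 1.3464.
E_A − E_B = -1.2236 − 1.3464 = -2.5700 ≈ -2.57.

-2.57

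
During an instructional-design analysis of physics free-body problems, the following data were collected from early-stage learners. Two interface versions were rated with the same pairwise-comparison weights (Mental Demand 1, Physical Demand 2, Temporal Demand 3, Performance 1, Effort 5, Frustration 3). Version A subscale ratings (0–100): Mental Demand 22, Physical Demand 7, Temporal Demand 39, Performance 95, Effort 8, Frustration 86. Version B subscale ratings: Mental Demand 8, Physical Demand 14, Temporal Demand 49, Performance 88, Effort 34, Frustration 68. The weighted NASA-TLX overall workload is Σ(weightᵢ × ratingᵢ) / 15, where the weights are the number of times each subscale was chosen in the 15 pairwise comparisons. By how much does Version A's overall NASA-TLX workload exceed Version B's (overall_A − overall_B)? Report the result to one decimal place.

-6.6

Version A weighted sum = 1·22 + 2·7 + 3·39 + 1·95 + 5·8 + 3·86 = 22 + 14 + 117 + 95 + 40 + 258 = 546; overall_A = 546/15 = 36.4000.
Version B weighted sum = 1·8 + 2·14 + 3·49 + 1·88 + 5·34 + 3·68 = 8 + 28 + 147 + 88 + 170 + 204 = 645; overall_B = 645/15 = 43.0000.
Difference = 36.4000 − 43.0000 = -6.6000 ≈ -6.6.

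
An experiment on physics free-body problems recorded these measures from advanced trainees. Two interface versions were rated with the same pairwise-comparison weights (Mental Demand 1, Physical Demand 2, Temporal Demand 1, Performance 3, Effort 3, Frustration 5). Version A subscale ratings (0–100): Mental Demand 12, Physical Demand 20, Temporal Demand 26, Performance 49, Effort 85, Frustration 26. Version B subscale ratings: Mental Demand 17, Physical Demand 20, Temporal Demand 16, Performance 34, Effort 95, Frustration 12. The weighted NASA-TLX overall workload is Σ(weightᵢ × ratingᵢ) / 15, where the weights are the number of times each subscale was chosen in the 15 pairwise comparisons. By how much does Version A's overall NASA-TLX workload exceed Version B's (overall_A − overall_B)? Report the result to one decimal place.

Version A weighted sum = 1·12 + 2·20 + 1·26 + 3·49 + 3·85 + 5·26 = 12 + 40 + 26 + 147 + 255 + 130 = 610; overall_A = 610/15 = 40.6667.
Version B weighted sum = 1·17 + 2·20 + 1·16 + 3·34 + 3·95 + 5·12 = 17 + 40 + 16 + 102 + 285 + 60 = 520; overall_B = 520/15 = 34.6667.
Difference = 40.6667 − 34.6667 = 6.0000 ≈ 6.0.

6.0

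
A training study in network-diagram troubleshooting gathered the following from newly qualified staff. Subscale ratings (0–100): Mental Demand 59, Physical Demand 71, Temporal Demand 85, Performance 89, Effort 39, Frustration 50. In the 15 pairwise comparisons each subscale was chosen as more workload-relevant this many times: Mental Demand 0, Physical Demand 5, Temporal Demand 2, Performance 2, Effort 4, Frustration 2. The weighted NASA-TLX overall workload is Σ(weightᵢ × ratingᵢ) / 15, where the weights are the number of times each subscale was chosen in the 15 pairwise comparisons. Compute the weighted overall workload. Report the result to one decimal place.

The tallies are the weights (they sum to 15).
Weighted sum = 0·59 + 5·71 + 2·85 + 2·89 + 4·39 + 2·50
            = 0 + 355 + 170 + 178 + 156 + 100 = 959.
Overall workload = 959 / 15 = 63.9333 ≈ 63.9.

63.9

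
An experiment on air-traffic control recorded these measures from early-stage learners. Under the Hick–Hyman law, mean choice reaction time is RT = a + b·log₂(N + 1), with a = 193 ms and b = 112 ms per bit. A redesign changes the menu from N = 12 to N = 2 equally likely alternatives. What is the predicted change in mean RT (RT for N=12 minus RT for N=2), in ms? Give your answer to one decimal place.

RT(12) = 193 + 112·log₂(13) = 193 + 112·3.7004 = 607.4448 ms.
RT(2) = 193 + 112·log₂(3) = 193 + 112·1.5850 = 370.5200 ms.
Difference = 607.4448 − 370.5200 = 236.9248 ≈ 236.9 ms.

236.9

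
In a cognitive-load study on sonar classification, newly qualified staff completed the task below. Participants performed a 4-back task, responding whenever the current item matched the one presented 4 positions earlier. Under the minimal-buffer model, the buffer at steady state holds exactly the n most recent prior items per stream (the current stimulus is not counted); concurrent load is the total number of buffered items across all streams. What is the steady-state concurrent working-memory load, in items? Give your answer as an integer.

The buffer holds the 4 most recent prior items.
Steady-state concurrent load = 4 items.

4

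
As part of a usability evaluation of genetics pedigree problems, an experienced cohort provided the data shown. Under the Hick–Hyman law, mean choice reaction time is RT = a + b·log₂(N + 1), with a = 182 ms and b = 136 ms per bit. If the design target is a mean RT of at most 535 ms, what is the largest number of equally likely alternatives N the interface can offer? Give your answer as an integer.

5

Set 182 + 136·log₂(N + 1) ≤ 535.
log₂(N + 1) ≤ (535 − 182) / 136 = 2.5956.
N + 1 ≤ 2^2.5956 = 6.0444.
N ≤ 5.0444, so the largest integer N is 5.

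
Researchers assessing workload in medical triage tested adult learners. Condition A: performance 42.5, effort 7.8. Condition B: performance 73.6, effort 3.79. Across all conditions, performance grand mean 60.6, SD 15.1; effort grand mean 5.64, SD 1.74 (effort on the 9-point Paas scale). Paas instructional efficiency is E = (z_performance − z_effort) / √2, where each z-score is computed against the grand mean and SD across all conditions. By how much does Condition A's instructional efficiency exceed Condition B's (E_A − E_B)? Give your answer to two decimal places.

-3.09

Condition A: z_P = (42.5 − 60.6)/15.1 = -1.1987; z_E = (7.8 − 5.64)/1.74 = 1.2414; E_A = (-1.1987 − 1.2414)/√2 = -1.7254.
Condition B: z_P = (73.6 − 60.6)/15.1 = 0.8609; z_E = (3.79 − 5.64)/1.74 = -1.0632; E_B = (0.8609 − (-1.0632))/√2 = 1.3605.
E_A − E_B = -1.7254 − 1.3605 = -3.0859 ≈ -3.09.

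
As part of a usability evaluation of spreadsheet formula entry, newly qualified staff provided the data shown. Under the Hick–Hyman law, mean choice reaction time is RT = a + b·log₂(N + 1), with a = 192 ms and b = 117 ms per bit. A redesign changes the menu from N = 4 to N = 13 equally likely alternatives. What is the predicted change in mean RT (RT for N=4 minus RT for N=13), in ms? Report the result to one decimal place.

-173.8

RT(4) = 192 + 117·log₂(5) = 192 + 117·2.3219 = 463.6623 ms.
RT(13) = 192 + 117·log₂(14) = 192 + 117·3.8074 = 637.4658 ms.
Difference = 463.6623 − 637.4658 = -173.8035 ≈ -173.8 ms.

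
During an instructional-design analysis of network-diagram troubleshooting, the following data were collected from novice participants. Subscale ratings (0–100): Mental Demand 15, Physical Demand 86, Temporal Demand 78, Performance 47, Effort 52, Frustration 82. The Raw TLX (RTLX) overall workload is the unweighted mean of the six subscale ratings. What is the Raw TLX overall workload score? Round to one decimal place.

60.0

Sum of ratings = 15 + 86 + 78 + 47 + 52 + 82 = 360.
RTLX = 360 / 6 = 60.0000 ≈ 60.0.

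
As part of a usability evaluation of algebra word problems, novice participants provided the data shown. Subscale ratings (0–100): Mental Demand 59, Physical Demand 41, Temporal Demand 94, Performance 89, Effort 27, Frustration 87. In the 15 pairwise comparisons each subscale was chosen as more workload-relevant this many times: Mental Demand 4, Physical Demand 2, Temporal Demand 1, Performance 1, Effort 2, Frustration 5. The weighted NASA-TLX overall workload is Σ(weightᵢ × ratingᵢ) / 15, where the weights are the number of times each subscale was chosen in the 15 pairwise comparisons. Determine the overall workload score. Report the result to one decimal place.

The tallies are the weights (they sum to 15).
Weighted sum = 4·59 + 2·41 + 1·94 + 1·89 + 2·27 + 5·87
            = 236 + 82 + 94 + 89 + 54 + 435 = 990.
Overall workload = 990 / 15 = 66.0000 ≈ 66.0.

66.0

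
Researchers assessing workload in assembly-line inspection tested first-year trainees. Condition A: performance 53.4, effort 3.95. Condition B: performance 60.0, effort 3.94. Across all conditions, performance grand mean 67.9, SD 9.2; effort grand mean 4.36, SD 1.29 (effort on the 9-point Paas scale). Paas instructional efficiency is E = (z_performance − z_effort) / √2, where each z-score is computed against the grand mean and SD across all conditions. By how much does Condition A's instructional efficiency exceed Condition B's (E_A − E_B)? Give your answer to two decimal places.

-0.51

Condition A: z_P = (53.4 − 67.9)/9.2 = -1.5761; z_E = (3.95 − 4.36)/1.29 = -0.3178; E_A = (-1.5761 − (-0.3178))/√2 = -0.8898.
Condition B: z_P = (60.0 − 67.9)/9.2 = -0.8587; z_E = (3.94 − 4.36)/1.29 = -0.3256; E_B = (-0.8587 − (-0.3256))/√2 = -0.3770.
E_A − E_B = -0.8898 − (-0.3770) = -0.5128 ≈ -0.51.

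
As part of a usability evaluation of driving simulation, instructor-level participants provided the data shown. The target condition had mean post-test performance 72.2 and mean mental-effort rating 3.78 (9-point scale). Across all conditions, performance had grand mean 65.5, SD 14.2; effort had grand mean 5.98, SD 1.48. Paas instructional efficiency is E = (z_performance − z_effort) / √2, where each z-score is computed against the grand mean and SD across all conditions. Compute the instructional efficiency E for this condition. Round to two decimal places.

1.38

z_performance = (72.2 − 65.5) / 14.2 = 6.7000 / 14.2 = 0.4718.
z_effort = (3.78 − 5.98) / 1.48 = -2.2000 / 1.48 = -1.4865.
z_P − z_E = 0.4718 − (-1.4865) = 1.9583.
E = 1.9583 / √2 = 1.9583 / 1.41421 = 1.3847 ≈ 1.38.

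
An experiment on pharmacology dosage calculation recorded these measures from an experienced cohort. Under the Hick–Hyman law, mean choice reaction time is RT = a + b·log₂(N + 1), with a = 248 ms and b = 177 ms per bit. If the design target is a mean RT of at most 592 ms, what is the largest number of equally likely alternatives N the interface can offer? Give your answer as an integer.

Set 248 + 177·log₂(N + 1) ≤ 592.
log₂(N + 1) ≤ (592 − 248) / 177 = 1.9435.
N + 1 ≤ 2^1.9435 = 3.8464.
N ≤ 2.8464, so the largest integer N is 2.

2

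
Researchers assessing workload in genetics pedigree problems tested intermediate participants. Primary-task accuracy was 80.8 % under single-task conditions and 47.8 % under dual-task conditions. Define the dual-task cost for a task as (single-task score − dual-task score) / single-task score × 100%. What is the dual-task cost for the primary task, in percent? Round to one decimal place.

40.8

Cost = (80.8 − 47.8) / 80.8 × 100%
     = 33.0000 / 80.8 × 100% = 40.8416%.
≈ 40.8%.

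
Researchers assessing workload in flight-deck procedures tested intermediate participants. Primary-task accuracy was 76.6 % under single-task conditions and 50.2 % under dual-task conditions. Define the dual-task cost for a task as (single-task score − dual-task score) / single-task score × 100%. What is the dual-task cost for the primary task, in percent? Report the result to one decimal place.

34.5

Cost = (76.6 − 50.2) / 76.6 × 100%
     = 26.4000 / 76.6 × 100% = 34.4648%.
≈ 34.5%.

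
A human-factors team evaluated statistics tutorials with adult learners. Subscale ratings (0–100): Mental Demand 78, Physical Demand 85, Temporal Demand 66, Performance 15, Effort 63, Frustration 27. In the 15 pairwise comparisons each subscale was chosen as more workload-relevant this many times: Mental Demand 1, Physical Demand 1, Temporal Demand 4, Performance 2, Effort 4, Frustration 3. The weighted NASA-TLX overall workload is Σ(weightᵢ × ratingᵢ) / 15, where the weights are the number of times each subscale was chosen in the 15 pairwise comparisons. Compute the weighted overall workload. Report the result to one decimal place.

52.7

The tallies are the weights (they sum to 15).
Weighted sum = 1·78 + 1·85 + 4·66 + 2·15 + 4·63 + 3·27
            = 78 + 85 + 264 + 30 + 252 + 81 = 790.
Overall workload = 790 / 15 = 52.6667 ≈ 52.7.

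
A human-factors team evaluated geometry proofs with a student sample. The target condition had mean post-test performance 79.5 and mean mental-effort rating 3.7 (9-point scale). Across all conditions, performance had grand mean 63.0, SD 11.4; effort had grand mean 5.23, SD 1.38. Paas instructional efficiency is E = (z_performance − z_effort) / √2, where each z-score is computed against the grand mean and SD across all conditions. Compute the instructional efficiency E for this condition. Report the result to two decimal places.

z_performance = (79.5 − 63.0) / 11.4 = 16.5000 / 11.4 = 1.4474.
z_effort = (3.7 − 5.23) / 1.38 = -1.5300 / 1.38 = -1.1087.
z_P − z_E = 1.4474 − (-1.1087) = 2.5561.
E = 2.5561 / √2 = 2.5561 / 1.41421 = 1.8074 ≈ 1.81.

1.81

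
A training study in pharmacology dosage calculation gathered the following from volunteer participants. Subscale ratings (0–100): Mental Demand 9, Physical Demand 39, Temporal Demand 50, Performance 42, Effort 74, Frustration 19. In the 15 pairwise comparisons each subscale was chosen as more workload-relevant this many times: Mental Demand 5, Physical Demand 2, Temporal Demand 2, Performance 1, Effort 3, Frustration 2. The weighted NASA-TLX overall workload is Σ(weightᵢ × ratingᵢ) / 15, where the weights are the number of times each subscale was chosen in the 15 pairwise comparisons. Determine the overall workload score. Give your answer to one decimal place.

The tallies are the weights (they sum to 15).
Weighted sum = 5·9 + 2·39 + 2·50 + 1·42 + 3·74 + 2·19
            = 45 + 78 + 100 + 42 + 222 + 38 = 525.
Overall workload = 525 / 15 = 35.0000 ≈ 35.0.

35.0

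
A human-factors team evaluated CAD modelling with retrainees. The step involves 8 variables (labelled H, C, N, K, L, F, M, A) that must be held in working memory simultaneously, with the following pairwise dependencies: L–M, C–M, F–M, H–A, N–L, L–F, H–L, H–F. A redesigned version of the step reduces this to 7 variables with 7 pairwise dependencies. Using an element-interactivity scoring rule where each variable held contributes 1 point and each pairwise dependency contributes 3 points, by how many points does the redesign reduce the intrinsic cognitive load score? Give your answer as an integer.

4

Original: 8 × 1 + 8 × 3 = 8 + 24 = 32.
Redesigned: 7 × 1 + 7 × 3 = 7 + 21 = 28.
Reduction = 32 − 28 = 4.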